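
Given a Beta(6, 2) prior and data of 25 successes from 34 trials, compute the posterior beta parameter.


Number of failures = 34 - 25 = 9
Posterior beta = 2 + 9 = 11

11


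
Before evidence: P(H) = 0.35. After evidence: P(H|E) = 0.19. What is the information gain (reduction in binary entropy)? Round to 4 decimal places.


Prior entropy = 0.9341
Posterior entropy = 0.7015
Information gain = 0.9341 - 0.7015 = 0.2326

0.2326


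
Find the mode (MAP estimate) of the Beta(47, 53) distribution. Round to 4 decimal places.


For Beta(a,b) with a,b > 1:
Mode = (a-1)/(a+b-2) = (47-1)/(100-2)
= 46/98 = 0.4694

0.4694


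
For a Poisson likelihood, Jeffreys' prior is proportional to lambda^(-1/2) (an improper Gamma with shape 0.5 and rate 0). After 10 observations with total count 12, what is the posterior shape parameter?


Jeffreys' prior for Poisson is proportional to lambda^(-1/2).
Posterior is Gamma(0.5 + S, 0 + n) = Gamma(0.5 + 12, 10).
Posterior shape = 0.5 + S = 0.5 + 12 = 12.5

12.5


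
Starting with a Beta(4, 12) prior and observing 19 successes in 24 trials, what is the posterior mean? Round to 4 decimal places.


Posterior parameters: alpha = 4 + 19 = 23
beta = 12 + 5 = 17
Posterior mean = alpha / (alpha + beta) = 23 / 40
= 0.575

0.575


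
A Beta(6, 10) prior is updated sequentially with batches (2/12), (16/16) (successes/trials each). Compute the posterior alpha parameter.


Sequential conjugate updating is equivalent to a single batch update.
Total successes across all batches = 18
alpha_posterior = alpha_prior + total_successes = 6 + 18
= 24

24


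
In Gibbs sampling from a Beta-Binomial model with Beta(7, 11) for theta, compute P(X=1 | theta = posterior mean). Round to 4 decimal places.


Posterior mean = alpha/(alpha+beta) = 7/18 = 0.3889
P(X=1|theta=mean) = theta = 0.3889

0.3889


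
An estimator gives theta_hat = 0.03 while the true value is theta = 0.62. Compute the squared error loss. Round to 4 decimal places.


The squared error loss is (theta_hat - theta)^2
= (0.03 - 0.62)^2
= (-0.59)^2 = 0.3481

0.3481


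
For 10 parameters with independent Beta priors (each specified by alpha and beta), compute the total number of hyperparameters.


A Beta prior has 2 hyperparameters per parameter.
Total = 10 * 2 = 20

20


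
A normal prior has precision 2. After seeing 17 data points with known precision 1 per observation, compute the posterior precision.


In the conjugate normal model, precisions add:
tau_posterior = tau_prior + n * tau_data
= 2 + 17*1 = 19

19


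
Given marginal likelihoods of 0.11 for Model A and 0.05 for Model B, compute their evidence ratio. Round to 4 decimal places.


Ratio = ML(A) / ML(B) = 0.11/0.05
= 2.2

2.2


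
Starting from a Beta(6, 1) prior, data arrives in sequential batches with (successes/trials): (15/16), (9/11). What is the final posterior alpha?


In sequential Bayesian updating, we sum all successes.
Total successes = 24
Final alpha = 6 + 24 = 30

30


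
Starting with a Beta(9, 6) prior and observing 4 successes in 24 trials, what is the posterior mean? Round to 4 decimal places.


Posterior parameters: alpha = 9 + 4 = 13
beta = 6 + 20 = 26
Posterior mean = alpha / (alpha + beta) = 13 / 39
= 0.3333

0.3333


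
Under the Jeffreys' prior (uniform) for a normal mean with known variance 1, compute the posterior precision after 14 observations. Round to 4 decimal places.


Prior precision = 0 (flat prior).
Post. prec. = 0 + n/var = 14/1 = 14.0

14.0


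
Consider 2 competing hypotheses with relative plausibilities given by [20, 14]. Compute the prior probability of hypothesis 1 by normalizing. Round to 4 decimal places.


Sum of weights = 20 + 14 = 34
Normalized prior for H1 = 20 / 34
= 0.5882

0.5882


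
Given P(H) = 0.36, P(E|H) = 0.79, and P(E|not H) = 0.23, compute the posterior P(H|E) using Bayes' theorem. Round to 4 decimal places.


By Bayes' theorem: P(H|E) = P(E|H)*P(H) / P(E)
P(E) = P(E|H)*P(H) + P(E|not H)*P(not H)
P(E) = 0.79*0.36 + 0.23*0.64 = 0.4316
P(H|E) = 0.79*0.36 / 0.4316 = 0.6589

0.6589


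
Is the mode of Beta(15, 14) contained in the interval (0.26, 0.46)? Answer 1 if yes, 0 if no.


Mode = (a-1)/(a+b-2) = 14/27 = 0.5185
Interval: (0.26, 0.46)
Contains mode? 0

0


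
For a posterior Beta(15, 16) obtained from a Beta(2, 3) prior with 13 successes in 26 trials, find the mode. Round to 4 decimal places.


Mode = (alpha - 1) / (alpha + beta - 2)
= 14 / 29
= 0.4828

0.4828


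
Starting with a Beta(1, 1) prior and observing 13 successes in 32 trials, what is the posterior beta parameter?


Posterior beta = prior beta + failures
Failures = 32 - 13 = 19
beta_post = 1 + 19 = 20

20


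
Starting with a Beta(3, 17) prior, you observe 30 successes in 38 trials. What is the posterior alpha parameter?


For a Beta-Binomial conjugate model:
Posterior alpha = prior alpha + number of successes
= 3 + 30 = 33

33


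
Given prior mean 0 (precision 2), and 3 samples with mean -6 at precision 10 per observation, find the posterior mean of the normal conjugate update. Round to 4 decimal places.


The posterior mean is a precision-weighted average of prior and data.
Post. prec. = 2 + 30 = 32
Post. mean = (0 + -180)/32 = -180/32 = -5.625

-5.625


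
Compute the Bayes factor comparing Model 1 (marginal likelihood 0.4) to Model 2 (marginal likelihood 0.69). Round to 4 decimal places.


BF12 = marginal likelihood of M1 / marginal likelihood of M2
= 0.4/0.69
= 0.5797

0.5797


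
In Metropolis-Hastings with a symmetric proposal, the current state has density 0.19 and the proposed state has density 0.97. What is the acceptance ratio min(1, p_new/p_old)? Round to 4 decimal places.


Ratio = p_new / p_old = 0.97 / 0.19 = 5.1053
Acceptance = min(1, 5.1053) = 1.0

1.0


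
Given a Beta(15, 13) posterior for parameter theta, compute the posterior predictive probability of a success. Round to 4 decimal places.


For a Beta-Bernoulli model, the predictive probability is the mean:
P(success) = 15/(15+13) = 15/28 = 0.5357

0.5357


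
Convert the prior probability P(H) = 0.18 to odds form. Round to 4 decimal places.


P(not H) = 1 - 0.18 = 0.82
Odds = 0.18 / 0.82 = 0.2195

0.2195


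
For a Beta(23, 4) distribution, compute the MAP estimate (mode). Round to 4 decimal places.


MAP = mode = (a-1)/(a+b-2)
= (23-1)/(23+4-2)
= 22/25 = 0.88

0.88


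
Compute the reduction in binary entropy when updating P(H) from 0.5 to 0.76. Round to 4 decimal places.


H_before = -p*log2(p) - (1-p)*log2(1-p) for p=0.5: 1.0
H_after for p=0.76: 0.795
Reduction = 1.0 - 0.795 = 0.205

0.205


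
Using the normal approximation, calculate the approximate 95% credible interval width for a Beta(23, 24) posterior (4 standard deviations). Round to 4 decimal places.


Var(Beta) = 23*24/(47^2 * 48) = 0.0052
SD = 0.0722
Width ~ 4*SD = 0.2886

0.2886


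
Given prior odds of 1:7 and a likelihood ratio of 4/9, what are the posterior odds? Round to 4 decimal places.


Posterior odds = prior odds * LR
Prior odds = 1/7 = 0.1429
LR = 4/9 = 0.4444
Posterior odds = 0.1429 * 0.4444 = 0.0635

0.0635


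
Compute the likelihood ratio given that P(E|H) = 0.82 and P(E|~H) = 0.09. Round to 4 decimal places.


LR = P(E|H) / P(E|~H)
= 0.82 / 0.09 = 9.1111

9.1111


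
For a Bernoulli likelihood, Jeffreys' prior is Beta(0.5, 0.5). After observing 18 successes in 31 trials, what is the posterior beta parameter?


Jeffreys' prior for Bernoulli is Beta(0.5, 0.5).
Posterior is Beta(0.5 + k, 0.5 + n - k).
Posterior beta = 0.5 + (n - k) = 0.5 + 13 = 13.5

13.5


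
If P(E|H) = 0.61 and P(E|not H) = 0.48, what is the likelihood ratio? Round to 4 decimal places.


Likelihood ratio = P(E|H) / P(E|not H)
= 0.61 / 0.48
= 1.2708

1.2708


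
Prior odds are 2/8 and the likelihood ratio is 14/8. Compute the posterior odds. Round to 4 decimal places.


Posterior odds = prior odds * likelihood ratio
= (2/8) * (14/8)
= 28 / 64
= 0.4375

0.4375


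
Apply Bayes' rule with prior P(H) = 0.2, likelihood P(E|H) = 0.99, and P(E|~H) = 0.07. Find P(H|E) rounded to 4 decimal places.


Step 1: Compute marginal P(E) = P(E|H)P(H) + P(E|~H)P(~H)
= 0.99*0.2 + 0.07*0.8 = 0.254
Step 2: P(H|E) = P(E|H)P(H)/P(E) = 0.198/0.254
= 0.7795

0.7795


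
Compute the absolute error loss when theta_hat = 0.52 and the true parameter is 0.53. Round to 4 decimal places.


L = |theta_hat - theta_true|
= |0.52 - 0.53| = 0.01

0.01


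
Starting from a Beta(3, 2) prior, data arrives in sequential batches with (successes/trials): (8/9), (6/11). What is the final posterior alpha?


In sequential Bayesian updating, we sum all successes.
Total successes = 14
Final alpha = 3 + 14 = 17

17


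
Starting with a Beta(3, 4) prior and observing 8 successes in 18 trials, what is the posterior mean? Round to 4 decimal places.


Posterior parameters: alpha = 3 + 8 = 11
beta = 4 + 10 = 14
Posterior mean = alpha / (alpha + beta) = 11 / 25
= 0.44

0.44


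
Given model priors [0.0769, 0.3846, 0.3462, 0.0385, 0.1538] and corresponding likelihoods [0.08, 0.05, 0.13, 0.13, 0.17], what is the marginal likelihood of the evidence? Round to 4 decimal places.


P(E) = sum_i P(M_i) P(E|M_i)
= 0.0062 + 0.0192 + 0.045 + 0.005 + 0.0261
= 0.1015

0.1015


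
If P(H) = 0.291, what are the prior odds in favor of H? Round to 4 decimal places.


Prior odds = P(H) / (1 - P(H))
= 0.291 / 0.709
= 0.4104

0.4104


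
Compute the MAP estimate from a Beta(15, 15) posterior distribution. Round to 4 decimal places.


MAP = mode of Beta distribution
= (alpha - 1)/(alpha + beta - 2)
= (15-1)/(15+15-2)
= 14/28 = 0.5

0.5


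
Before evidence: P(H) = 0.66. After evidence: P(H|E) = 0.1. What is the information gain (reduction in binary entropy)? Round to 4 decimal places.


Prior entropy = 0.9248
Posterior entropy = 0.469
Information gain = 0.9248 - 0.469 = 0.4558

0.4558


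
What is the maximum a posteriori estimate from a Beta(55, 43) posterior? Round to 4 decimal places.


The MAP estimate equals the mode of the distribution.
Mode of Beta(a,b) = (a-1)/(a+b-2)
= 54/96
= 0.5625

0.5625


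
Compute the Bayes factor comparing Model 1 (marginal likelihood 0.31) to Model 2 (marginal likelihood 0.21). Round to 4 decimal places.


BF12 = marginal likelihood of M1 / marginal likelihood of M2
= 0.31/0.21
= 1.4762

1.4762


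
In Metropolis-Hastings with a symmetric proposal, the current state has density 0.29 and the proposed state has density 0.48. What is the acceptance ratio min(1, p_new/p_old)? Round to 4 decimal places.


Ratio = p_new / p_old = 0.48 / 0.29 = 1.6552
Acceptance = min(1, 1.6552) = 1.0

1.0


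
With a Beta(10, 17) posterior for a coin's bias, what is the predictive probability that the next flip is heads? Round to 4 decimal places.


The predictive probability equals the posterior mean.
P(next = heads) = alpha / (alpha + beta)
= 10 / 27 = 0.3704

0.3704


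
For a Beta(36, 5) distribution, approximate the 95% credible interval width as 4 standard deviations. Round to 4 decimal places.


Variance of Beta(a,b) = ab / ((a+b)^2 * (a+b+1))
= 36*5 / ((41)^2 * 42)
= 0.0025
SD = sqrt(0.0025) = 0.0505
Width = 4 * SD = 0.202

0.202


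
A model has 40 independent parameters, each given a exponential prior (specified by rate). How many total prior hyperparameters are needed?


Each exponential prior needs 1 hyperparameter (rate).
Total = 1 * 40 = 40

40


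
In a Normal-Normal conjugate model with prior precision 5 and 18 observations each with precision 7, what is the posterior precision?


Posterior precision = prior precision + n * observation precision
= 5 + 18 * 7
= 5 + 126 = 131

131


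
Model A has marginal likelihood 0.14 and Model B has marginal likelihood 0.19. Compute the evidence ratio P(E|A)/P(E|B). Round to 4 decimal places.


Evidence ratio = P(E|A) / P(E|B)
= 0.14 / 0.19
= 0.7368

0.7368


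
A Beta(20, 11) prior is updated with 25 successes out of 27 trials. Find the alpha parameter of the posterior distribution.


In the Beta-Binomial conjugate update:
alpha_post = alpha_prior + successes
= 20 + 25
= 45

45


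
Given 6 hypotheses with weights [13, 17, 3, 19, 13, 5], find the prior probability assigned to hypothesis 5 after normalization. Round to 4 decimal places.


To normalize, divide each weight by the sum of all weights.
Sum = 70
Prior(H5) = 13/70 = 0.1857

0.1857


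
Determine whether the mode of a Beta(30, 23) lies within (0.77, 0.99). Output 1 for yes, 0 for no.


First find the mode: (a-1)/(a+b-2) = 0.5686
Is 0.5686 in (0.77, 0.99)? 0

0


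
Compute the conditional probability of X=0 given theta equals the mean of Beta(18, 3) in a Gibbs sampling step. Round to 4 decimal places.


Mean of Beta(18, 3) = 0.8571
P(X=0 | theta=0.8571) = 0.1429

0.1429


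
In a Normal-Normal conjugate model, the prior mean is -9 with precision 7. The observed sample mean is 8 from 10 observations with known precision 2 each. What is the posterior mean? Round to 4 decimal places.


Posterior precision = tau0 + n*tau = 7 + 10*2 = 27
Posterior mean = (tau0*mu0 + n*tau*xbar) / posterior_precision
= (7*-9 + 10*2*8) / 27
= 97 / 27 = 3.5926

3.5926


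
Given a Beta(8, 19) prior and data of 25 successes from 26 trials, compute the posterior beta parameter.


Number of failures = 26 - 25 = 1
Posterior beta = 19 + 1 = 20

20


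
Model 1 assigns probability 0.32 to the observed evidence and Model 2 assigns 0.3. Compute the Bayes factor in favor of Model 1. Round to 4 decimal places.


BF = P(data|M1) / P(data|M2)
= 0.32 / 0.3 = 1.0667

1.0667


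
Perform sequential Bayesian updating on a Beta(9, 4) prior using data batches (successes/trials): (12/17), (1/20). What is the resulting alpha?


Accumulate successes: 13
Posterior alpha = prior alpha + sum of successes
= 9 + 13 = 22

22


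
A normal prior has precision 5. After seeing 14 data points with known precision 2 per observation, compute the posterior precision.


In the conjugate normal model, precisions add:
tau_posterior = tau_prior + n * tau_data
= 5 + 14*2 = 33

33


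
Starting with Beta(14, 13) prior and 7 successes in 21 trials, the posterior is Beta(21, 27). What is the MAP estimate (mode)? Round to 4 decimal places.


The mode of Beta(a, b) when a > 1 and b > 1 is (a-1)/(a+b-2)
= (21 - 1) / (21 + 27 - 2)
= 20 / 46
= 0.4348

0.4348


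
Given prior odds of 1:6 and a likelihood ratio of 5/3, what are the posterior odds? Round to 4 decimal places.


Posterior odds = prior odds * LR
Prior odds = 1/6 = 0.1667
LR = 5/3 = 1.6667
Posterior odds = 0.1667 * 1.6667 = 0.2778

0.2778


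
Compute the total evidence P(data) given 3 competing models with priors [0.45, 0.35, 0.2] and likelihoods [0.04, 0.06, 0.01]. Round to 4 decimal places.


Marginal likelihood = sum P(model_i) * P(data|model_i)
Model 1: 0.45 * 0.04 = 0.018
Model 2: 0.35 * 0.06 = 0.021
Model 3: 0.2 * 0.01 = 0.002
Total = 0.041

0.041


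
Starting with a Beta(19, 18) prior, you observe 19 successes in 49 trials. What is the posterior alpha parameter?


For a Beta-Binomial conjugate model:
Posterior alpha = prior alpha + number of successes
= 19 + 19 = 38

38


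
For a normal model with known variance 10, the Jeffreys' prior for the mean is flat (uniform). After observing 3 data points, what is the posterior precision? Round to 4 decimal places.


Jeffreys' prior for normal mean (known variance) is flat.
Prior precision = 0.
Posterior precision = prior_prec + n/sigma^2 = 0 + 3/10
= 0.3

0.3


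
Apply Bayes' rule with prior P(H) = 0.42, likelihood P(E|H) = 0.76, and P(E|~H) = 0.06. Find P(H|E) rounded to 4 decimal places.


Step 1: Compute marginal P(E) = P(E|H)P(H) + P(E|~H)P(~H)
= 0.76*0.42 + 0.06*0.58 = 0.354
Step 2: P(H|E) = P(E|H)P(H)/P(E) = 0.3192/0.354
= 0.9017

0.9017


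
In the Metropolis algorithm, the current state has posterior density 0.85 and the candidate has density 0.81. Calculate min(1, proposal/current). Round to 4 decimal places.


Ratio = 0.81/0.85 = 0.9529
Acceptance probability = min(1, 0.9529)
= 0.9529

0.9529


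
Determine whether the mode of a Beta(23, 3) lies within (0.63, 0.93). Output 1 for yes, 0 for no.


First find the mode: (a-1)/(a+b-2) = 0.9167
Is 0.9167 in (0.63, 0.93)? 1

1


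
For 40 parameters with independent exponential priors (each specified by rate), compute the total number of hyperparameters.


A exponential prior has 1 hyperparameter per parameter.
Total = 40 * 1 = 40

40


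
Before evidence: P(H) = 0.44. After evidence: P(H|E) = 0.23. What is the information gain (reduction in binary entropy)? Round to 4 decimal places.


Prior entropy = 0.9896
Posterior entropy = 0.778
Information gain = 0.9896 - 0.778 = 0.2116

0.2116


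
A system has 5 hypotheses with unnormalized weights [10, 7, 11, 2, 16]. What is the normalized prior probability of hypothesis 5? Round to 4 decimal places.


The normalized prior is the weight divided by the total.
Total weight = 46
P(H5) = 16 / 46 = 0.3478

0.3478


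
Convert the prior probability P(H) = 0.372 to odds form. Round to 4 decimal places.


P(not H) = 1 - 0.372 = 0.628
Odds = 0.372 / 0.628 = 0.5924

0.5924


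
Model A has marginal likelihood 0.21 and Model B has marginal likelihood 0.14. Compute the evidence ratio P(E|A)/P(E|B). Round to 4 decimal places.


Evidence ratio = P(E|A) / P(E|B)
= 0.21 / 0.14
= 1.5

1.5


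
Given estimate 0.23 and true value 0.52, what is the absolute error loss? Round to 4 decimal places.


Absolute error = |estimate - true|
= |-0.29| = 0.29

0.29


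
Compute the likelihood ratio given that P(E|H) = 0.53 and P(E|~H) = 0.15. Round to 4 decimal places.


LR = P(E|H) / P(E|~H)
= 0.53 / 0.15 = 3.5333

3.5333


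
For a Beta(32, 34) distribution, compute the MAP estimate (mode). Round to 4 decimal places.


MAP = mode = (a-1)/(a+b-2)
= (32-1)/(32+34-2)
= 31/64 = 0.4844

0.4844


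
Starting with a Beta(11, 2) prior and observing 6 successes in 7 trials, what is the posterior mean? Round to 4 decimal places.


Posterior parameters: alpha = 11 + 6 = 17
beta = 2 + 1 = 3
Posterior mean = alpha / (alpha + beta) = 17 / 20
= 0.85

0.85


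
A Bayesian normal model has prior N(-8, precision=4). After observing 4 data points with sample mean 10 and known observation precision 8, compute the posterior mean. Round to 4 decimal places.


Posterior mean = (prior_precision * prior_mean + n * data_precision * data_mean) / (prior_precision + n * data_precision)
Numerator = 4*-8 + 4*8*10 = 288
Denominator = 4 + 4*8 = 36
Posterior mean = 8.0

8.0


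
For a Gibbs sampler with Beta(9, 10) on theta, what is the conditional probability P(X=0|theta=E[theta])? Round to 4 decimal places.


E[theta] = 9/(9+10) = 0.4737
P(X=0|theta) = 1 - theta = 0.5263

0.5263


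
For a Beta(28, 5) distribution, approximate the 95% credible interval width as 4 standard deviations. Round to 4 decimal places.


Variance of Beta(a,b) = ab / ((a+b)^2 * (a+b+1))
= 28*5 / ((33)^2 * 34)
= 0.0038
SD = sqrt(0.0038) = 0.0615
Width = 4 * SD = 0.246

0.246


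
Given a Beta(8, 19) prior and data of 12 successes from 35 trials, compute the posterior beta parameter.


Number of failures = 35 - 12 = 23
Posterior beta = 19 + 23 = 42

42


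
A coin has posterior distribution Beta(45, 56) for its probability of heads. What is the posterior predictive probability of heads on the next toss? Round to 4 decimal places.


Posterior predictive = E[theta] = alpha/(alpha+beta)
= 45/101
= 0.4455

0.4455


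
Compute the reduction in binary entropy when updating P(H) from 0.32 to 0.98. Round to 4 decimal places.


H_before = -p*log2(p) - (1-p)*log2(1-p) for p=0.32: 0.9044
H_after for p=0.98: 0.1414
Reduction = 0.9044 - 0.1414 = 0.7629

0.7629


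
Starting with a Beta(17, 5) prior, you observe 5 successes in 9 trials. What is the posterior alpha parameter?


For a Beta-Binomial conjugate model:
Posterior alpha = prior alpha + number of successes
= 17 + 5 = 22

22


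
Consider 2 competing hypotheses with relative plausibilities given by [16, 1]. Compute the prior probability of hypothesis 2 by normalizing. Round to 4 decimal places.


Sum of weights = 16 + 1 = 17
Normalized prior for H2 = 1 / 17
= 0.0588

0.0588


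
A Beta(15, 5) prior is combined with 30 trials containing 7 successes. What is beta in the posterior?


In conjugate updating:
beta_posterior = beta_prior + (n - k)
= 5 + (30 - 7)
= 5 + 23 = 28

28


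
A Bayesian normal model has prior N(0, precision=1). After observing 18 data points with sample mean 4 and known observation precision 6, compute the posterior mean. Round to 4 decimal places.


Posterior mean = (prior_precision * prior_mean + n * data_precision * data_mean) / (prior_precision + n * data_precision)
Numerator = 1*0 + 18*6*4 = 432
Denominator = 1 + 18*6 = 109
Posterior mean = 3.9633

3.9633


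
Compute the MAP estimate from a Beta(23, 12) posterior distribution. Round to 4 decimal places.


MAP = mode of Beta distribution
= (alpha - 1)/(alpha + beta - 2)
= (23-1)/(23+12-2)
= 22/33 = 0.6667

0.6667


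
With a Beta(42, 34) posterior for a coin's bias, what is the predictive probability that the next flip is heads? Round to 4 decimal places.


The predictive probability equals the posterior mean.
P(next = heads) = alpha / (alpha + beta)
= 42 / 76 = 0.5526

0.5526


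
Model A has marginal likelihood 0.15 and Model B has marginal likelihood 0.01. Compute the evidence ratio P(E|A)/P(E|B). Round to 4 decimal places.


Evidence ratio = P(E|A) / P(E|B)
= 0.15 / 0.01
= 15.0

15.0


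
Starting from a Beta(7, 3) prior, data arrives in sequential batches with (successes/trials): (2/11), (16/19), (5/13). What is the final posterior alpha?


In sequential Bayesian updating, we sum all successes.
Total successes = 23
Final alpha = 7 + 23 = 30

30


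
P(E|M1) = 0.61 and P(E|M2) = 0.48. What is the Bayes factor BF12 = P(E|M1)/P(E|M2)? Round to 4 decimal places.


Bayes factor BF12 = P(E|M1) / P(E|M2)
= 0.61 / 0.48
= 1.2708

1.2708


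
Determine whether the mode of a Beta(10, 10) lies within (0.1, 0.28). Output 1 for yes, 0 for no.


First find the mode: (a-1)/(a+b-2) = 0.5
Is 0.5 in (0.1, 0.28)? 0

0


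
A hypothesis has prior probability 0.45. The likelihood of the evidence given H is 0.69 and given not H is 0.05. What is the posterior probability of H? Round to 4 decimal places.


Using Bayes' theorem:
P(E) = 0.45 * 0.69 + 0.55 * 0.05
P(E) = 0.338
P(H|E) = (0.45 * 0.69) / 0.338 = 0.9186

0.9186


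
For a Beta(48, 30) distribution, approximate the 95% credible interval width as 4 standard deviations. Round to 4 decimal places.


Variance of Beta(a,b) = ab / ((a+b)^2 * (a+b+1))
= 48*30 / ((78)^2 * 79)
= 0.003
SD = sqrt(0.003) = 0.0547
Width = 4 * SD = 0.2189

0.2189


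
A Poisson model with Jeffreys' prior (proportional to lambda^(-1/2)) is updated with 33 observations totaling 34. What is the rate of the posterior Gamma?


Posterior = Gamma(0.5 + S, n)
= Gamma(0.5 + 34, 33)
Posterior rate = 0 + n = 33

33.0


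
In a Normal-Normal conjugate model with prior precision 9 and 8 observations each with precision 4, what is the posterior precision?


Posterior precision = prior precision + n * observation precision
= 9 + 8 * 4
= 9 + 32 = 41

41


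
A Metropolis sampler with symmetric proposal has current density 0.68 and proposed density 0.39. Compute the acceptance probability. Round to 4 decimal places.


For symmetric proposals, acceptance = min(1, pi(x*)/pi(x))
= min(1, 0.39/0.68)
= min(1, 0.5735) = 0.5735

0.5735


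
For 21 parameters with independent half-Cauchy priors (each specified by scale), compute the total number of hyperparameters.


A half-Cauchy prior has 1 hyperparameter per parameter.
Total = 21 * 1 = 21

21


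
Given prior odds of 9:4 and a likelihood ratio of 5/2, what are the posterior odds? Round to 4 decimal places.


Posterior odds = prior odds * LR
Prior odds = 9/4 = 2.25
LR = 5/2 = 2.5
Posterior odds = 2.25 * 2.5 = 5.625

5.625


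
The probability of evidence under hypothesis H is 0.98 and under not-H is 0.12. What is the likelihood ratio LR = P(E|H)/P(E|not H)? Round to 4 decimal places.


LR = 0.98 / 0.12
= 8.1667

8.1667


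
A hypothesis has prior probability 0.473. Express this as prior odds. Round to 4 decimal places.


Odds = P(H) / P(not H) = 0.473 / 0.527
= 0.8975

0.8975


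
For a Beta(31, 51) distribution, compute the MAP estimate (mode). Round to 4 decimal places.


MAP = mode = (a-1)/(a+b-2)
= (31-1)/(31+51-2)
= 30/80 = 0.375

0.375


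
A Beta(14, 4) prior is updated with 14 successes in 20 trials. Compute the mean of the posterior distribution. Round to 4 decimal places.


After update: Beta(28, 10)
Mean = 28 / (28 + 10) = 28 / 38
= 0.7368

0.7368


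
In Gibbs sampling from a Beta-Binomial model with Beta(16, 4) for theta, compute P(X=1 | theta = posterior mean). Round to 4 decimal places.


Posterior mean = alpha/(alpha+beta) = 16/20 = 0.8
P(X=1|theta=mean) = theta = 0.8

0.8


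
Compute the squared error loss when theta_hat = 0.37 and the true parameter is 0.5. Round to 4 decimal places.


L = (theta_hat - theta_true)^2
= (0.37 - 0.5)^2
= -0.13^2 = 0.0169

0.0169


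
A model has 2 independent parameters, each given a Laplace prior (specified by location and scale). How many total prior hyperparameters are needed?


Each Laplace prior needs 2 hyperparameters (location and scale).
Total = 2 * 2 = 4

4


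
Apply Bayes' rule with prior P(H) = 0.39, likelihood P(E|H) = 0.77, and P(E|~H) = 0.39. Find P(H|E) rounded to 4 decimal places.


Step 1: Compute marginal P(E) = P(E|H)P(H) + P(E|~H)P(~H)
= 0.77*0.39 + 0.39*0.61 = 0.5382
Step 2: P(H|E) = P(E|H)P(H)/P(E) = 0.3003/0.5382
= 0.558

0.558


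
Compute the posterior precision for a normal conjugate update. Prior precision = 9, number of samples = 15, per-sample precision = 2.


tau_post = tau_0 + n * tau
= 9 + 15 * 2 = 39

39


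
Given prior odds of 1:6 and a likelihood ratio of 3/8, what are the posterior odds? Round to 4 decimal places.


Posterior odds = prior odds * LR
Prior odds = 1/6 = 0.1667
LR = 3/8 = 0.375
Posterior odds = 0.1667 * 0.375 = 0.0625

0.0625


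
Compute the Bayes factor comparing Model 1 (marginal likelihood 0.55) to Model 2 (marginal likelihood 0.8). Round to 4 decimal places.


BF12 = marginal likelihood of M1 / marginal likelihood of M2
= 0.55/0.8
= 0.6875

0.6875


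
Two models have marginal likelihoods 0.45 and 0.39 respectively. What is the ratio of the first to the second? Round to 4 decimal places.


Evidence ratio = 0.45 / 0.39
= 1.1538

1.1538


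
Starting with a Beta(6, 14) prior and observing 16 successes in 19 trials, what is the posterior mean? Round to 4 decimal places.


Posterior parameters: alpha = 6 + 16 = 22
beta = 14 + 3 = 17
Posterior mean = alpha / (alpha + beta) = 22 / 39
= 0.5641

0.5641


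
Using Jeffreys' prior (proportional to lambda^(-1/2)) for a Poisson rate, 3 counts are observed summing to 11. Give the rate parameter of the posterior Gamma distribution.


Conjugate update: Gamma(prior_shape + S, prior_rate + n).
Prior shape = 0.5, prior rate = 0.
Posterior rate = 0 + n = 3

3.0


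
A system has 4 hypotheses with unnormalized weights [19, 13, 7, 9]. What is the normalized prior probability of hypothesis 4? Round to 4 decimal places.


The normalized prior is the weight divided by the total.
Total weight = 48
P(H4) = 9 / 48 = 0.1875

0.1875


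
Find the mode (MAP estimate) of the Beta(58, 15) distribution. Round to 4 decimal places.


For Beta(a,b) with a,b > 1:
Mode = (a-1)/(a+b-2) = (58-1)/(73-2)
= 57/71 = 0.8028

0.8028


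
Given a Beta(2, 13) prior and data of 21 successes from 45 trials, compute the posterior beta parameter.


Number of failures = 45 - 21 = 24
Posterior beta = 13 + 24 = 37

37


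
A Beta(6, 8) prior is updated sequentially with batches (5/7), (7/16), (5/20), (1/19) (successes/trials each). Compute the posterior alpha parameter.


Sequential conjugate updating is equivalent to a single batch update.
Total successes across all batches = 18
alpha_posterior = alpha_prior + total_successes = 6 + 18
= 24

24


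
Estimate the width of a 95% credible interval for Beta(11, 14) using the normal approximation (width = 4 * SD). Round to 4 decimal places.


For Beta(a,b): Var = ab/((a+b)^2(a+b+1))
Var = 0.0095, SD = 0.0973
Approximate 95% CI width = 4 * 0.0973 = 0.3894

0.3894


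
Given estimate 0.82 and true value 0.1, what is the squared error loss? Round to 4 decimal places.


Squared error = (estimate - true)^2
Difference = 0.72
Loss = 0.72^2 = 0.5184

0.5184


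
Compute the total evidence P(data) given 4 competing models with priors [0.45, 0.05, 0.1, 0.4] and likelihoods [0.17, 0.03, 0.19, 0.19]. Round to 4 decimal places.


Marginal likelihood = sum P(model_i) * P(data|model_i)
Model 1: 0.45 * 0.17 = 0.0765
Model 2: 0.05 * 0.03 = 0.0015
Model 3: 0.1 * 0.19 = 0.019
Model 4: 0.4 * 0.19 = 0.076
Total = 0.173

0.173


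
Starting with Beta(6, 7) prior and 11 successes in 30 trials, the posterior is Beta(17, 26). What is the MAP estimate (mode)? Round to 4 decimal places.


The mode of Beta(a, b) when a > 1 and b > 1 is (a-1)/(a+b-2)
= (17 - 1) / (17 + 26 - 2)
= 16 / 41
= 0.3902

0.3902


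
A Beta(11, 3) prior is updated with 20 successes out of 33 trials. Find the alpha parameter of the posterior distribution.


In the Beta-Binomial conjugate update:
alpha_post = alpha_prior + successes
= 11 + 20
= 31

31


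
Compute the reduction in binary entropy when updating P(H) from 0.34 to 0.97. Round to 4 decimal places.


H_before = -p*log2(p) - (1-p)*log2(1-p) for p=0.34: 0.9248
H_after for p=0.97: 0.1944
Reduction = 0.9248 - 0.1944 = 0.7304

0.7304


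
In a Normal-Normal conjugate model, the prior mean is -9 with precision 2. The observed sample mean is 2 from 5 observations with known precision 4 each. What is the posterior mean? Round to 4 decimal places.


Posterior precision = tau0 + n*tau = 2 + 5*4 = 22
Posterior mean = (tau0*mu0 + n*tau*xbar) / posterior_precision
= (2*-9 + 5*4*2) / 22
= 22 / 22 = 1.0

1.0


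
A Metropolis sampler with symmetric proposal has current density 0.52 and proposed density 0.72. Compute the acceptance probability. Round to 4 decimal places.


For symmetric proposals, acceptance = min(1, pi(x*)/pi(x))
= min(1, 0.72/0.52)
= min(1, 1.3846) = 1.0

1.0


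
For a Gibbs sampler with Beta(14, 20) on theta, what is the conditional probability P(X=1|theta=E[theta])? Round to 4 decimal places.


E[theta] = 14/(14+20) = 0.4118
P(X=1|theta) = theta = 0.4118

0.4118


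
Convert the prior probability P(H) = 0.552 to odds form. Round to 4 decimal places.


P(not H) = 1 - 0.552 = 0.448
Odds = 0.552 / 0.448 = 1.2321

1.2321


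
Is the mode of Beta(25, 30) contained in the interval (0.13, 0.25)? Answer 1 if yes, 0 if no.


Mode = (a-1)/(a+b-2) = 24/53 = 0.4528
Interval: (0.13, 0.25)
Contains mode? 0

0


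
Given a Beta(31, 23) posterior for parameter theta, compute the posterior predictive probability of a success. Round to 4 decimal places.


For a Beta-Bernoulli model, the predictive probability is the mean:
P(success) = 31/(31+23) = 31/54 = 0.5741

0.5741


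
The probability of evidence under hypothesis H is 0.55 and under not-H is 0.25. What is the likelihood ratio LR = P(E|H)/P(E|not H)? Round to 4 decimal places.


LR = 0.55 / 0.25
= 2.2

2.2


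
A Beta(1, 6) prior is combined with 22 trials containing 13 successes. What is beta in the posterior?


In conjugate updating:
beta_posterior = beta_prior + (n - k)
= 6 + (22 - 13)
= 6 + 9 = 15

15


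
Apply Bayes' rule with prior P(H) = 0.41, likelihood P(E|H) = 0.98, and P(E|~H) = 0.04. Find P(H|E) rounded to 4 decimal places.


Step 1: Compute marginal P(E) = P(E|H)P(H) + P(E|~H)P(~H)
= 0.98*0.41 + 0.04*0.59 = 0.4254
Step 2: P(H|E) = P(E|H)P(H)/P(E) = 0.4018/0.4254
= 0.9445

0.9445


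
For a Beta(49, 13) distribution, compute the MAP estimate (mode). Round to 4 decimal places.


MAP = mode = (a-1)/(a+b-2)
= (49-1)/(49+13-2)
= 48/60 = 0.8

0.8


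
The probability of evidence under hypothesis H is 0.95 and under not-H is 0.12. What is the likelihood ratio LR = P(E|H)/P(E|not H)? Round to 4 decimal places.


LR = 0.95 / 0.12
= 7.9167

7.9167


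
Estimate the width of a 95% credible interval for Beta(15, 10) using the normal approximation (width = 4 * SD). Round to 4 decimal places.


For Beta(a,b): Var = ab/((a+b)^2(a+b+1))
Var = 0.0092, SD = 0.0961
Approximate 95% CI width = 4 * 0.0961 = 0.3843

0.3843


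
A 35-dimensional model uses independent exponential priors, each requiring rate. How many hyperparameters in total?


Per parameter: 1 (rate).
Total = 35 * 1 = 35

35


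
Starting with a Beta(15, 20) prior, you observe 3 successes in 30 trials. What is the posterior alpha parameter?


For a Beta-Binomial conjugate model:
Posterior alpha = prior alpha + number of successes
= 15 + 3 = 18

18


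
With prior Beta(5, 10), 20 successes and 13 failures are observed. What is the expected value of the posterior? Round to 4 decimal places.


Posterior = Beta(25, 23)
E[theta] = alpha/(alpha+beta)
= 25/48 = 0.5208

0.5208


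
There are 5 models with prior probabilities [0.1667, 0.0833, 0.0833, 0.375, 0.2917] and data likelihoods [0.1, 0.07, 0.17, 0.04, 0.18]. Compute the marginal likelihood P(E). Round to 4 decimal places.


P(E) = sum over models of P(M_i) * P(E|M_i)
= 0.1667*0.1 + 0.0833*0.07 + 0.0833*0.17 + 0.375*0.04 + 0.2917*0.18
= 0.1042

0.1042


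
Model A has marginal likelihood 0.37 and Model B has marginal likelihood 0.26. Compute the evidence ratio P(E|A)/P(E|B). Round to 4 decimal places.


Evidence ratio = P(E|A) / P(E|B)
= 0.37 / 0.26
= 1.4231

1.4231


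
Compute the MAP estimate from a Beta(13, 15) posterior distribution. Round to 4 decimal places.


MAP = mode of Beta distribution
= (alpha - 1)/(alpha + beta - 2)
= (13-1)/(13+15-2)
= 12/26 = 0.4615

0.4615


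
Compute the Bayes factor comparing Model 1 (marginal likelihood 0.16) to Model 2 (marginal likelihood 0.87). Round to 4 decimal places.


BF12 = marginal likelihood of M1 / marginal likelihood of M2
= 0.16/0.87
= 0.1839

0.1839


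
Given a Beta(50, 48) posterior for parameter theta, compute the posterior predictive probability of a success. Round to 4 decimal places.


For a Beta-Bernoulli model, the predictive probability is the mean:
P(success) = 50/(50+48) = 50/98 = 0.5102

0.5102


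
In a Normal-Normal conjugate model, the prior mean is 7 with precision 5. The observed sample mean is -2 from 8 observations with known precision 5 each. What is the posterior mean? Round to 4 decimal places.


Posterior precision = tau0 + n*tau = 5 + 8*5 = 45
Posterior mean = (tau0*mu0 + n*tau*xbar) / posterior_precision
= (5*7 + 8*5*-2) / 45
= -45 / 45 = -1.0

-1.0


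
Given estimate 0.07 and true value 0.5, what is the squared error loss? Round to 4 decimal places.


Squared error = (estimate - true)^2
Difference = -0.43
Loss = -0.43^2 = 0.1849

0.1849


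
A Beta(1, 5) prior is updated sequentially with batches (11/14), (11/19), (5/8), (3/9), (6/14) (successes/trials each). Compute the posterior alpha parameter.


Sequential conjugate updating is equivalent to a single batch update.
Total successes across all batches = 36
alpha_posterior = alpha_prior + total_successes = 1 + 36
= 37

37


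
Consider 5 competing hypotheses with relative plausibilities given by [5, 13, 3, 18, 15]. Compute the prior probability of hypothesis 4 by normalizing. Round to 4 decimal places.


Sum of weights = 5 + 13 + 3 + 18 + 15 = 54
Normalized prior for H4 = 18 / 54
= 0.3333

0.3333


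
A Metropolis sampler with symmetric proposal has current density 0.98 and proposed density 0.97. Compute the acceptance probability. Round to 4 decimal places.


For symmetric proposals, acceptance = min(1, pi(x*)/pi(x))
= min(1, 0.97/0.98)
= min(1, 0.9898) = 0.9898

0.9898


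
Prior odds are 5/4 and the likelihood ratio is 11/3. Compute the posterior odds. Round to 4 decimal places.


Posterior odds = prior odds * likelihood ratio
= (5/4) * (11/3)
= 55 / 12
= 4.5833

4.5833


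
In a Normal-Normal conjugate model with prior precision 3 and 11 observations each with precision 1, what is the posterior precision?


Posterior precision = prior precision + n * observation precision
= 3 + 11 * 1
= 3 + 11 = 14

14


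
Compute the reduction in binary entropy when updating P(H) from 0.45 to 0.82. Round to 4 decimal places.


H_before = -p*log2(p) - (1-p)*log2(1-p) for p=0.45: 0.9928
H_after for p=0.82: 0.6801
Reduction = 0.9928 - 0.6801 = 0.3127

0.3127


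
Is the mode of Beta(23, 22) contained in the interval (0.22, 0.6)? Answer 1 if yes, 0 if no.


Mode = (a-1)/(a+b-2) = 22/43 = 0.5116
Interval: (0.22, 0.6)
Contains mode? 1

1


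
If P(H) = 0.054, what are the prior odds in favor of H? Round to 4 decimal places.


Prior odds = P(H) / (1 - P(H))
= 0.054 / 0.946
= 0.0571

0.0571


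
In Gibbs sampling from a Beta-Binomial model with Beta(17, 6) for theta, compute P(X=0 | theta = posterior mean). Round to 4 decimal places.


Posterior mean = alpha/(alpha+beta) = 17/23 = 0.7391
P(X=0|theta=mean) = 1 - theta = 0.2609

0.2609


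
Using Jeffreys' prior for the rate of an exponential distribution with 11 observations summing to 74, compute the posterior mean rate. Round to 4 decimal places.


Jeffreys' prior leads to posterior Gamma(11, 74).
Mean = 11/74 = 0.1486

0.1486


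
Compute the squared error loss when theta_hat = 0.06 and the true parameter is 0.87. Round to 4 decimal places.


L = (theta_hat - theta_true)^2
= (0.06 - 0.87)^2
= -0.81^2 = 0.6561

0.6561


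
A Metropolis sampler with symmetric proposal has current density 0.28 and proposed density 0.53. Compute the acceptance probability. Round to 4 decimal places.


For symmetric proposals, acceptance = min(1, pi(x*)/pi(x))
= min(1, 0.53/0.28)
= min(1, 1.8929) = 1.0

1.0


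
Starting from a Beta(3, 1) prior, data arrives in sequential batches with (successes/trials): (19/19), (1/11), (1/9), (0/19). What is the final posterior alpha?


In sequential Bayesian updating, we sum all successes.
Total successes = 21
Final alpha = 3 + 21 = 24

24


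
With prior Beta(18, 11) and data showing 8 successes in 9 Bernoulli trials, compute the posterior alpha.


Conjugate update: alpha_posterior = alpha_prior + k
= 18 + 8 = 26

26


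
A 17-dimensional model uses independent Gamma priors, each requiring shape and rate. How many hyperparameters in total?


Per parameter: 2 (shape and rate).
Total = 17 * 2 = 34

34


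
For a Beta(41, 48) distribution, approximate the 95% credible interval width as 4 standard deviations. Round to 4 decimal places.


Variance of Beta(a,b) = ab / ((a+b)^2 * (a+b+1))
= 41*48 / ((89)^2 * 90)
= 0.0028
SD = sqrt(0.0028) = 0.0525
Width = 4 * SD = 0.2102

0.2102


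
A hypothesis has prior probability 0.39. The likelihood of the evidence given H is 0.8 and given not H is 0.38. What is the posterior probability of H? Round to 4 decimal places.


Using Bayes' theorem:
P(E) = 0.39 * 0.8 + 0.61 * 0.38
P(E) = 0.5438
P(H|E) = (0.39 * 0.8) / 0.5438 = 0.5737

0.5737


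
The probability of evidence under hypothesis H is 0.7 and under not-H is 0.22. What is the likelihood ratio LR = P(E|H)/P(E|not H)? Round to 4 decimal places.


LR = 0.7 / 0.22
= 3.1818

3.1818
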